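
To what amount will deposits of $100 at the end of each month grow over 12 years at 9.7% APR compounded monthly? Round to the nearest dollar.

$27,065

Periodic rate i = 0.097/12 = 0.00808333; n = 12 × 12 = 144 periods.
FV = 100 × [(1+0.00808333)^144 − 1] / 0.00808333 = 100 × 270.651599 = 27,065.1599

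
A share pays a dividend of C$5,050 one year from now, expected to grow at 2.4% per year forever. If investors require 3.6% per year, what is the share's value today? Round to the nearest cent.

PV = PMT / (i − g) = 5050 / (0.036 − 0.024) = 5050 / 0.012000 = 420,833.3333

C$420,833.33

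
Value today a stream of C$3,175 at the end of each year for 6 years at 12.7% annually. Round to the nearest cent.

PV = 3175 × [1 − (1+0.127)^(−6)] / 0.127 = 3175 × 4.031171 = 12,798.9695

C$12,798.97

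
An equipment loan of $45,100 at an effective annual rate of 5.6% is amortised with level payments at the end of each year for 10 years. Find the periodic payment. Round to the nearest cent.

Annuity-PV factor = 7.501602; PMT = 45100 / 7.501602 = 6,012.0492

$6,012.05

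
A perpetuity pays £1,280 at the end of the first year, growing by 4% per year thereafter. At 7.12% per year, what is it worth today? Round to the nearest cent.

PV = PMT / (i − g) = 1280 / (0.0712 − 0.04) = 1280 / 0.031200 = 41,025.6410

£41,025.64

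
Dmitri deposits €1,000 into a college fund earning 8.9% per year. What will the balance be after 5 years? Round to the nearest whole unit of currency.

1,000 × (1+0.089)^5 = 1,000 × 1.531579 = 1,531.5790

€1,532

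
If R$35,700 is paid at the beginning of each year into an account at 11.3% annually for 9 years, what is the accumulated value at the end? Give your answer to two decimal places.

R$569,968.57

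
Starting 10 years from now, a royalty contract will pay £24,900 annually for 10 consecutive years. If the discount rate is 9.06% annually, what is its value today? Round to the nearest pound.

Value one period before first payment (t=9): 24900 × [1 − (1+0.0906)^(−10)] / 0.0906 = 24900 × 6.400744 = 159,378.5145
Discount back 9 years: 159,378.5145 × (1+0.0906)^(−9) = 159,378.5145 × 0.458153 = 73,019.7488

£73,020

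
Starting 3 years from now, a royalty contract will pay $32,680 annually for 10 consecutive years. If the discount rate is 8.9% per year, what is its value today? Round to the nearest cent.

PV at t=2 (ordinary 10-year annuity): 32680 × a(10|0.089) = 32680 × 6.446003 = 210,655.3675
Discount back 2 years: 210,655.3675 × (1+0.089)^(−2) = 210,655.3675 × 0.843226 = 177,630.1857

$177,630.19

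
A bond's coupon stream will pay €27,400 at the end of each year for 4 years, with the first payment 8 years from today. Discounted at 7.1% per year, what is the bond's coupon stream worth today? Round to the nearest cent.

€57,291.06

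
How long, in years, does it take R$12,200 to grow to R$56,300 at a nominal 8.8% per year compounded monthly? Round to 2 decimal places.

Periodic rate i = 0.088/12 = 0.00733333.
(1+i)^n = 56300/12200 = 4.61475, so n = ln 4.61475 / ln 1.00733 = 209.2990 months
= 209.2990/12 years

17.44 years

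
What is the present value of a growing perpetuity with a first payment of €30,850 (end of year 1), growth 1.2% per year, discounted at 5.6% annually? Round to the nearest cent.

€701,136.36

PV = D₁/(r − g) = 30850/(0.056 − 0.012) = 701,136.3636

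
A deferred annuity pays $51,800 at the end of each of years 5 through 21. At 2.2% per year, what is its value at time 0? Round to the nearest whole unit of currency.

$667,394

PV at t=4 (ordinary 17-year annuity): 51800 × a(17|0.022) = 51800 × 14.055815 = 728,091.2095
PV₀ = 728,091.2095 / (1+0.022)^4 = 728,091.2095 / 1.090947 = 667,393.8564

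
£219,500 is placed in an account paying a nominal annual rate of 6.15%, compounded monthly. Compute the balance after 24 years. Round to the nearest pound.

£956,789

With 12 periods per year: i = 0.005125, n = 288.
FV = PV·(1+i)^n = 219,500 × 4.358947 = 956,788.9706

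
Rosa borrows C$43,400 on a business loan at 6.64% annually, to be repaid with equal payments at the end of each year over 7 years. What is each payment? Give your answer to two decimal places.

C$7,952.22

Annuity-PV factor = 5.457594; PMT = 43400 / 5.457594 = 7,952.2223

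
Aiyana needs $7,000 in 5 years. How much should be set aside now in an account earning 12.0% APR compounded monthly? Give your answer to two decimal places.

Periodic rate i = 0.12/12 = 0.01; n = 5 × 12 = 60 periods.
PV = 7,000 / (1 + 0.01)^60 = 7,000 / 1.816697 = 3,853.1473

$3,853.15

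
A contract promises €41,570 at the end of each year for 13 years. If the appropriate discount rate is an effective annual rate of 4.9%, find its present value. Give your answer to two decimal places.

€392,852.44

PV = 41570 × [1 − (1+0.049)^(−13)] / 0.049 = 41570 × 9.450383 = 392,852.4359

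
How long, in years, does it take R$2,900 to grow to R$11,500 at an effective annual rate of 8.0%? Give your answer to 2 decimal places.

n = ln(11500/2900) / ln(1+0.08) = ln(3.96552) / 0.076961 = 17.9004 years

17.90 years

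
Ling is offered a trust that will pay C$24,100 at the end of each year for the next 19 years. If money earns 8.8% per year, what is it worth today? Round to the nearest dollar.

C$218,709

Annuity factor a(19|0.088) = 9.075045; PV = 24100 × 9.075045 = 218,708.5767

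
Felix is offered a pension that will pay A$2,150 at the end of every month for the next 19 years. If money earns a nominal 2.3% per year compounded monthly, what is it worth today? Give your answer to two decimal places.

Periodic rate i = 0.023/12 = 0.00191667; n = 19 × 12 = 228 periods.
Annuity factor a(228|0.00191667) = 184.569563; PV = 2150 × 184.569563 = 396,824.5613

A$396,824.56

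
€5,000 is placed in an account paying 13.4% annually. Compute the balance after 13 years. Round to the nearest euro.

€25,641

FV = PV·(1+i)^n = 5,000 × 5.128256 = 25,641.2807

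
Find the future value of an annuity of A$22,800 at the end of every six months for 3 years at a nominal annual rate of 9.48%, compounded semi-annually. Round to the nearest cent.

A$154,072.44

i = 0.0948/2 = 0.0474 per half-year; n = 3·2 = 6.
FV = 22800 × [(1+0.0474)^6 − 1] / 0.0474 = 22800 × 6.757563 = 154,072.4403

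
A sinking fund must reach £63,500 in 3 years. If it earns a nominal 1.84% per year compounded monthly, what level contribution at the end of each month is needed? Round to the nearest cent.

£1,717.01

i = 0.0184/12 = 0.00153333 per month; n = 3·12 = 36.
PMT = 63500 / ( [(1+0.00153333)^36 − 1] / 0.00153333 ) = 63500 / 36.983001 = 1,717.0050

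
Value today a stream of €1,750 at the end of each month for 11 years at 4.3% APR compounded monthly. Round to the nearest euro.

€183,795

Periodic rate i = 0.043/12 = 0.00358333; n = 11 × 12 = 132 periods.
PV = 1750 × [1 − (1+0.00358333)^(−132)] / 0.00358333 = 1750 × 105.025922 = 183,795.3636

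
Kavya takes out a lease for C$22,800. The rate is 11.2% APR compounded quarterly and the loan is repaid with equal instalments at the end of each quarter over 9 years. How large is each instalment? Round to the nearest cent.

Periodic rate i = 0.112/4 = 0.028; n = 9 × 4 = 36 periods.
PMT = 22800 / ( [1 − (1+0.028)^(−36)] / 0.028 ) = 22800 / 22.498596 = 1,013.3966

C$1,013.40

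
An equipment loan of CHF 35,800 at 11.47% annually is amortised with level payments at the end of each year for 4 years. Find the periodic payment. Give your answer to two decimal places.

CHF 11,655.29

Annuity-PV factor = 3.071568; PMT = 35800 / 3.071568 = 11,655.2865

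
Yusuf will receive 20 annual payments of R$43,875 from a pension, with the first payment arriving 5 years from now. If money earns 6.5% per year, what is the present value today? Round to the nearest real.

R$375,787

PV at t=4 (ordinary 20-year annuity): 43875 × a(20|0.065) = 43875 × 11.018507 = 483,437.0055
PV₀ = 483,437.0055 / (1+0.065)^4 = 483,437.0055 / 1.286466 = 375,786.7474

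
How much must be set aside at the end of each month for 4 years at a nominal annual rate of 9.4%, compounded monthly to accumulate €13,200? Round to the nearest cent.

Periodic rate i = 0.094/12 = 0.00783333; n = 4 × 12 = 48 periods.
PMT = 13200 / ( [(1+0.00783333)^48 − 1] / 0.00783333 ) = 13200 / 57.997656 = 227.5954

€227.60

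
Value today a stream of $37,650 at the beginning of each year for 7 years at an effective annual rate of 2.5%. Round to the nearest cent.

Annuity factor a(7|0.025) × (1+i) = 6.508125; PV = 37650 × 6.508125 = 245,030.9199
(Beginning-of-period payments → annuity-due factor ×(1+i).)

$245,030.92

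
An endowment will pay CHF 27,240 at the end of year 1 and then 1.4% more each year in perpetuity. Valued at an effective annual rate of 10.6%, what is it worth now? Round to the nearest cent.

PV = PMT / (i − g) = 27240 / (0.106 − 0.014) = 27240 / 0.092000 = 296,086.9565

CHF 296,086.96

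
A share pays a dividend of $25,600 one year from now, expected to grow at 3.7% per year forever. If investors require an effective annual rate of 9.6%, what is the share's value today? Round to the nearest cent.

PV = PMT / (i − g) = 25600 / (0.096 − 0.037) = 25600 / 0.059000 = 433,898.3051

$433,898.31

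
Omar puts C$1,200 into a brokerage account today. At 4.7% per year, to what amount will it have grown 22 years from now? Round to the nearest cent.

C$3,296.16

FV = PV·(1+i)^n = 1,200 × 2.746800 = 3,296.1597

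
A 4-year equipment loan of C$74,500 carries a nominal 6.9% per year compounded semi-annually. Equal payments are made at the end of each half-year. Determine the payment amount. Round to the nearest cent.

With 2 periods per year: i = 0.0345, n = 8.
Annuity-PV factor = 6.888323; PMT = 74500 / 6.888323 = 10,815.4052

C$10,815.41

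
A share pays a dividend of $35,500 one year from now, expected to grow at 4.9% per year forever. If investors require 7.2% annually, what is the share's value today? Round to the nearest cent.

PV = D₁/(r − g) = 35500/(0.072 − 0.049) = 1,543,478.2609

$1,543,478.26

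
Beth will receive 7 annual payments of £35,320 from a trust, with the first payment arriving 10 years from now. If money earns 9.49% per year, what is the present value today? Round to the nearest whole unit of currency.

Value one period before first payment (t=9): 35320 × [1 − (1+0.0949)^(−7)] / 0.0949 = 35320 × 4.951258 = 174,878.4236
PV₀ = 174,878.4236 / (1+0.0949)^9 = 174,878.4236 / 2.261362 = 77,333.2261

£77,333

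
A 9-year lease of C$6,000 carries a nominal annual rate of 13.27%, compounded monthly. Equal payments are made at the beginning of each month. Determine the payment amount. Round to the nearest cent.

C$94.41

i = 0.1327/12 = 0.0110583 per month; n = 9·12 = 108.
Annuity-PV factor × (1+i) = 63.551931; PMT = 6000 / 63.551931 = 94.4110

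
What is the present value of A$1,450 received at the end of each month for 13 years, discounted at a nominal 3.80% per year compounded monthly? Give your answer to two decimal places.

i = 0.038/12 = 0.00316667 per month; n = 13·12 = 156.
Annuity factor a(156|0.00316667) = 122.950349; PV = 1450 × 122.950349 = 178,278.0066

A$178,278.01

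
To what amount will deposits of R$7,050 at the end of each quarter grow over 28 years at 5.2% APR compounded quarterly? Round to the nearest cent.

Periodic rate i = 0.052/4 = 0.013; n = 28 × 4 = 112 periods.
FV = PMT · [(1+i)^n − 1] / i = 7050 · 249.901365 = 1,761,804.6221

R$1,761,804.62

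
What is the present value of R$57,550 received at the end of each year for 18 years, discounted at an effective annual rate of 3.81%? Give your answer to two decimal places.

PV = 57550 × [1 − (1+0.0381)^(−18)] / 0.0381 = 57550 × 12.857058 = 739,923.6902

R$739,923.69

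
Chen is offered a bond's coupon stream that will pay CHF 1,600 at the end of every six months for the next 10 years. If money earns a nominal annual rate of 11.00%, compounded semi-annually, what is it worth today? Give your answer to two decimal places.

CHF 19,120.61

i = 0.11/2 = 0.055 per half-year; n = 10·2 = 20.
Annuity factor a(20|0.055) = 11.950382; PV = 1600 × 11.950382 = 19,120.6120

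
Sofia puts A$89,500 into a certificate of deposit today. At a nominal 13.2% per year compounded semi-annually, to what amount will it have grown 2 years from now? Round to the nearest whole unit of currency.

With 2 periods per year: i = 0.066, n = 4.
89,500 × (1+0.066)^4 = 89,500 × 1.291305 = 115,571.7938

A$115,572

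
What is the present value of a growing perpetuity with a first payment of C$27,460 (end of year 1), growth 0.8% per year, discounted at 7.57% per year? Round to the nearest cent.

C$405,613.00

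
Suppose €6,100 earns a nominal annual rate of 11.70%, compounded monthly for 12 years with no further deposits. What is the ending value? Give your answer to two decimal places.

Periodic rate i = 0.117/12 = 0.00975; n = 12 × 12 = 144 periods.
6,100 × (1+0.00975)^144 = 6,100 × 4.043860 = 24,667.5456

€24,667.55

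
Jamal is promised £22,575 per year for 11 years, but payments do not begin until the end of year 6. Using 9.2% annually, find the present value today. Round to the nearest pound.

Value one period before first payment (t=5): 22575 × [1 − (1+0.092)^(−11)] / 0.092 = 22575 × 6.741342 = 152,185.8002
Discount back 5 years: 152,185.8002 × (1+0.092)^(−5) = 152,185.8002 × 0.644001 = 98,007.8677

£98,008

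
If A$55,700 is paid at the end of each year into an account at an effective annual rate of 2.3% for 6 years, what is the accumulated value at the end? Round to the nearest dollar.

A$354,016

Accumulation factor s(6|0.023) = 6.355764; FV = 55700 × 6.355764 = 354,016.0654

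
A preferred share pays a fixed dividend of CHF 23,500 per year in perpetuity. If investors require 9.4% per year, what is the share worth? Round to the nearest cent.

CHF 250,000.00

PV = C/r = 23500/0.094 = 250,000.0000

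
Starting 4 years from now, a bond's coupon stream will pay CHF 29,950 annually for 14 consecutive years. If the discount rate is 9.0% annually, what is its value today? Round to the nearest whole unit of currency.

CHF 180,069

PV at t=3 (ordinary 14-year annuity): 29950 × a(14|0.09) = 29950 × 7.786150 = 233,195.2041
PV₀ = 233,195.2041 / (1+0.09)^3 = 233,195.2041 / 1.295029 = 180,069.4843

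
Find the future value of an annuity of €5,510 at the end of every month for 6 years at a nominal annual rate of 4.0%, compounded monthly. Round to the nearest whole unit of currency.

€447,536

Periodic rate i = 0.04/12 = 0.00333333; n = 6 × 12 = 72 periods.
FV = PMT · [(1+i)^n − 1] / i = 5510 · 81.222564 = 447,536.3261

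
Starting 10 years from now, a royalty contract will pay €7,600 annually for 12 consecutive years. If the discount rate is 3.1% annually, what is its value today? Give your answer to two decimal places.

€57,134.00

PV at t=9 (ordinary 12-year annuity): 7600 × a(12|0.031) = 7600 × 9.894845 = 75,200.8236
PV₀ = 75,200.8236 / (1+0.031)^9 = 75,200.8236 / 1.316218 = 57,133.9972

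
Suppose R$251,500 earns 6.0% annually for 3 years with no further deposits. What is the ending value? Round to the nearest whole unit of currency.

FV = PV·(1+i)^n = 251,500 × 1.191016 = 299,540.5240

R$299,541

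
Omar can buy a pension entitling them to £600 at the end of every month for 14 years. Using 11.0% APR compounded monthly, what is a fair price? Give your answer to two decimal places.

£51,323.54

i = 0.11/12 = 0.00916667 per month; n = 14·12 = 168.
PV = 600 × [1 − (1+0.00916667)^(−168)] / 0.00916667 = 600 × 85.539231 = 51,323.5389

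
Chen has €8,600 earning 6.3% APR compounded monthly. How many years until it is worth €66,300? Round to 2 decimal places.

Periodic rate i = 0.063/12 = 0.00525.
n = ln(66300/8600) / ln(1+0.00525) = ln(7.70930) / 0.005236 = 390.0542 months
= 390.0542/12 years

32.50 years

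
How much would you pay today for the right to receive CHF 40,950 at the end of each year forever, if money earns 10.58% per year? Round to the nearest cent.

CHF 387,051.04

PV = C/r = 40950/0.1058 = 387,051.0397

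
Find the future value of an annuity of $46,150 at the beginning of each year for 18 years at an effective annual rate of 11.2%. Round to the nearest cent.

$2,638,820.92

FV = PMT · [(1+i)^n − 1] / i × (1+i) = 46150 · 57.179218 = 2,638,820.9241
(Beginning-of-period payments → annuity-due factor ×(1+i).)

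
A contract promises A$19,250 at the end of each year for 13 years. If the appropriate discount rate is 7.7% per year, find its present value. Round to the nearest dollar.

A$154,691

PV = PMT · [1 − (1+i)^(−n)] / i = 19250 · 8.035874 = 154,690.5714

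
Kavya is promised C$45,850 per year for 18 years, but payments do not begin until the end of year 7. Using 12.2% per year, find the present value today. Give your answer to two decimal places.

PV at t=6 (ordinary 18-year annuity): 45850 × a(18|0.122) = 45850 × 7.164510 = 328,492.7692
Discount back 6 years: 328,492.7692 × (1+0.122)^(−6) = 328,492.7692 × 0.501237 = 164,652.6303

C$164,652.63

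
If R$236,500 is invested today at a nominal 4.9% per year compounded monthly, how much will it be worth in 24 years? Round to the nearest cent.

R$764,753.63

With 12 periods per year: i = 0.00408333, n = 288.
236,500 × (1+0.00408333)^288 = 236,500 × 3.233631 = 764,753.6257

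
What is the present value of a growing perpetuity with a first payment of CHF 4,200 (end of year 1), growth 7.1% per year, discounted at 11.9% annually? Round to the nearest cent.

CHF 87,500.00

PV = D₁/(r − g) = 4200/(0.119 − 0.071) = 87,500.0000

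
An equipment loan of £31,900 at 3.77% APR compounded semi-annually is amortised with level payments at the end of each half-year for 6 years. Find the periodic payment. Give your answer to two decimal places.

£2,995.19

i = 0.0377/2 = 0.01885 per half-year; n = 6·2 = 12.
Annuity-PV factor = 10.650418; PMT = 31900 / 10.650418 = 2,995.1875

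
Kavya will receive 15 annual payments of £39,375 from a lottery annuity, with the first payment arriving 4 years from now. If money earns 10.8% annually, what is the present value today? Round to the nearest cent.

£210,471.63

PV at t=3 (ordinary 15-year annuity): 39375 × a(15|0.108) = 39375 × 7.270969 = 286,294.3947
Discount back 3 years: 286,294.3947 × (1+0.108)^(−3) = 286,294.3947 × 0.735158 = 210,471.6297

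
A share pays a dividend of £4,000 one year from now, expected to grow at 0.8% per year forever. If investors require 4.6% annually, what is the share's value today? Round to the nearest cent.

PV = PMT / (i − g) = 4000 / (0.046 − 0.008) = 4000 / 0.038000 = 105,263.1579

£105,263.16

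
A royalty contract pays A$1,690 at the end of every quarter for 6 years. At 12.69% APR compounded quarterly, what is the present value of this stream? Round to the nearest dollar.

A$28,096

With 4 periods per year: i = 0.031725, n = 24.
PV = PMT · [1 − (1+i)^(−n)] / i = 1690 · 16.625095 = 28,096.4106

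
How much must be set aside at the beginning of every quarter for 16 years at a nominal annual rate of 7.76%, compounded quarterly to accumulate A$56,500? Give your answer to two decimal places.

A$444.27

With 4 periods per year: i = 0.0194, n = 64.
FV-annuity factor × (1+i) = 127.174751; PMT = 56500 / 127.174751 = 444.2706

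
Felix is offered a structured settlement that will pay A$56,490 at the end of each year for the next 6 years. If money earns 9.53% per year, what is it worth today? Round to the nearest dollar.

Annuity factor a(6|0.0953) = 4.415909; PV = 56490 × 4.415909 = 249,454.6908

A$249,455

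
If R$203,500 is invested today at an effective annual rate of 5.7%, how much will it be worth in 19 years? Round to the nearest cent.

R$583,430.56

203,500 × (1+0.057)^19 = 203,500 × 2.866981 = 583,430.5583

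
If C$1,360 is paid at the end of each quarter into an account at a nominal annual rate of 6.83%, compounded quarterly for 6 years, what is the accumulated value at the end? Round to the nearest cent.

C$39,928.95

With 4 periods per year: i = 0.017075, n = 24.
FV = 1360 × [(1+0.017075)^24 − 1] / 0.017075 = 1360 × 29.359525 = 39,928.9546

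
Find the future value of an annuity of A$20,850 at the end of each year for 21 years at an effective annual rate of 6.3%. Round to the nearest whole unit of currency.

FV = PMT · [(1+i)^n − 1] / i = 20850 · 41.387862 = 862,936.9325

A$862,937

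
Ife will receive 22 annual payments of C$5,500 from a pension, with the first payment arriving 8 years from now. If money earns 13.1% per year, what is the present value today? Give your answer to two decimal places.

C$16,553.74

Value one period before first payment (t=7): 5500 × [1 − (1+0.131)^(−22)] / 0.131 = 5500 × 7.124783 = 39,186.3052
PV₀ = 39,186.3052 / (1+0.131)^7 = 39,186.3052 / 2.367218 = 16,553.7382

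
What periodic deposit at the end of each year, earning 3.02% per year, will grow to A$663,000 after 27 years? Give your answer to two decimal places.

PMT = 663000 / ( [(1+0.0302)^27 − 1] / 0.0302 ) = 663000 / 40.826624 = 16,239.4030

A$16,239.40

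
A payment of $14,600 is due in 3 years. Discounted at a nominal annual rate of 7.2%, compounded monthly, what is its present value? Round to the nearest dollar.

$11,771

With 12 periods per year: i = 0.006, n = 36.
Discount factor = (1+0.006)^(−36) = 0.806256; PV = 14,600 × 0.806256 = 11,771.3304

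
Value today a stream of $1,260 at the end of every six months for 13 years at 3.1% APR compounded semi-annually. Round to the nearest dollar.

$26,795

Periodic rate i = 0.031/2 = 0.0155; n = 13 × 2 = 26 periods.
Annuity factor a(26|0.0155) = 21.265724; PV = 1260 × 21.265724 = 26,794.8120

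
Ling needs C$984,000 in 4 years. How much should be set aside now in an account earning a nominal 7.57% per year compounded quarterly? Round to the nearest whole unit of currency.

C$728,987

With 4 periods per year: i = 0.018925, n = 16.
Discount factor = (1+0.018925)^(−16) = 0.740840; PV = 984,000 × 0.740840 = 728,986.7073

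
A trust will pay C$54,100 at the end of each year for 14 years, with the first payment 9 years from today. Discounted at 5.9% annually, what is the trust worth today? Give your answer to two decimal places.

Value one period before first payment (t=8): 54100 × [1 − (1+0.059)^(−14)] / 0.059 = 54100 × 9.352810 = 505,987.0147
PV₀ = 505,987.0147 / (1+0.059)^8 = 505,987.0147 / 1.581859 = 319,868.6598

C$319,868.66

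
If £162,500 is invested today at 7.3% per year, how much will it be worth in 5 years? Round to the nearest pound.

162,500 × (1+0.073)^5 = 162,500 × 1.422324 = 231,127.6881

£231,128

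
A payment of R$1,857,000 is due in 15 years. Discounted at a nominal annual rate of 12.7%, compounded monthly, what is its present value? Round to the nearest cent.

Periodic rate i = 0.127/12 = 0.0105833; n = 15 × 12 = 180 periods.
PV = 1,857,000 / (1 + 0.0105833)^180 = 1,857,000 / 6.652481 = 279,143.9565

R$279,143.96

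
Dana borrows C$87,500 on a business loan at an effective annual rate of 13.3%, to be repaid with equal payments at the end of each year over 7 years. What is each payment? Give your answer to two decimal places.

C$19,969.78

Annuity-PV factor = 4.381620; PMT = 87500 / 4.381620 = 19,969.7818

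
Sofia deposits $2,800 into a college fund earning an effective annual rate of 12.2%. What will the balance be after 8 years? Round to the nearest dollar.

$7,032

2,800 × (1+0.122)^8 = 2,800 × 2.511556 = 7,032.3566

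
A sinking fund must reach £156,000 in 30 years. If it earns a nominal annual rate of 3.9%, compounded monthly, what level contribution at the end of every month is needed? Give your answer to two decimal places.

£228.80

Periodic rate i = 0.039/12 = 0.00325; n = 30 × 12 = 360 periods.
FV-annuity factor = 681.811034; PMT = 156000 / 681.811034 = 228.8024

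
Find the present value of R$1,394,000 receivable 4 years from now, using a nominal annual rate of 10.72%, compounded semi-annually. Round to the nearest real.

R$918,030

With 2 periods per year: i = 0.0536, n = 8.
PV = FV·(1+i)^(−n) = 1,394,000 × 0.658558 = 918,029.5868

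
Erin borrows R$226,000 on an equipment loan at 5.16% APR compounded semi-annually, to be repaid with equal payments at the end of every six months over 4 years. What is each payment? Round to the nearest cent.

R$31,627.23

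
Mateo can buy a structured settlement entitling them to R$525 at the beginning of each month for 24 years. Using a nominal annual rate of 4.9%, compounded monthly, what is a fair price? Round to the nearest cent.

i = 0.049/12 = 0.00408333 per month; n = 24·12 = 288.
Annuity factor a(288|0.00408333) × (1+i) = 169.854034; PV = 525 × 169.854034 = 89,173.3680
Payments are at the start of each period, so multiply by (1+i).

R$89,173.37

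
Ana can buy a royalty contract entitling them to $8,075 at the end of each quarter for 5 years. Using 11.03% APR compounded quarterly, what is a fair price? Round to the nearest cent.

With 4 periods per year: i = 0.027575, n = 20.
Annuity factor a(20|0.027575) = 15.216585; PV = 8075 × 15.216585 = 122,873.9219

$122,873.92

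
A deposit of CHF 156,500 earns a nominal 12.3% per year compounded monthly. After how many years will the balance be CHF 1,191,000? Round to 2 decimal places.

16.58 years

Periodic rate i = 0.123/12 = 0.01025.
n = ln(1.191e+06/156500) / ln(1+0.01025) = ln(7.61022) / 0.010198 = 199.0123 months
= 199.0123/12 years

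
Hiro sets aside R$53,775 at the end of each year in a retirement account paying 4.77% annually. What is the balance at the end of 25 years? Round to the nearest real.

R$2,486,621

Accumulation factor s(25|0.0477) = 46.241202; FV = 53775 × 46.241202 = 2,486,620.6188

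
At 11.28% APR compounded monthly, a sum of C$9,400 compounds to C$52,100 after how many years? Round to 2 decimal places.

15.25 years

Periodic rate i = 0.1128/12 = 0.0094.
n = ln(52100/9400) / ln(1+0.0094) = ln(5.54255) / 0.009356 = 183.0310 months
= 183.0310/12 years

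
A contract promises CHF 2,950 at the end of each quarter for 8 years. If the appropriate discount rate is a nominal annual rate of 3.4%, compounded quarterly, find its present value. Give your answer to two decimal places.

CHF 82,346.47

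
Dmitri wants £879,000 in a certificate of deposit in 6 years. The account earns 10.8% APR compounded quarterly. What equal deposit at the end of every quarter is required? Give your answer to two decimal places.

i = 0.108/4 = 0.027 per quarter; n = 6·4 = 24.
FV-annuity factor = 33.161309; PMT = 879000 / 33.161309 = 26,506.7941

£26,506.79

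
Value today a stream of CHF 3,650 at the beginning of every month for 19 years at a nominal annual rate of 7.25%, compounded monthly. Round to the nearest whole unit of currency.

CHF 453,862

Periodic rate i = 0.0725/12 = 0.00604167; n = 19 × 12 = 228 periods.
PV = PMT · [1 − (1+i)^(−n)] / i × (1+i) = 3650 · 124.345795 = 453,862.1513
(annuity-due: payments at period start, so ×(1+i).)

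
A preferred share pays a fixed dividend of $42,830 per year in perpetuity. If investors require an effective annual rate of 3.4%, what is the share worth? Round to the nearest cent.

$1,259,705.88

PV = C/r = 42830/0.034 = 1,259,705.8824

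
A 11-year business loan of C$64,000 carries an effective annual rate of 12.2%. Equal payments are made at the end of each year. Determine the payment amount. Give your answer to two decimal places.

C$10,872.98

PMT = 64000 / ( [1 − (1+0.122)^(−11)] / 0.122 ) = 64000 / 5.886153 = 10,872.9753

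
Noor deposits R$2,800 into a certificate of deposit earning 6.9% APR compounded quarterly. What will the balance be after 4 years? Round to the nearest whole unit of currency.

R$3,681

Periodic rate i = 0.069/4 = 0.01725; n = 4 × 4 = 16 periods.
FV = 2,800 × (1 + 0.01725)^16 = 3,681.3000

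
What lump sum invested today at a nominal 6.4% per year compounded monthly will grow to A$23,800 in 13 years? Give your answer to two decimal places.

A$10,380.16

Periodic rate i = 0.064/12 = 0.00533333; n = 13 × 12 = 156 periods.
Discount factor = (1+0.00533333)^(−156) = 0.436141; PV = 23,800 × 0.436141 = 10,380.1610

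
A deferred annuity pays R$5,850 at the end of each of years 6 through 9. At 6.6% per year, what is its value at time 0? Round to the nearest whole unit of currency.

PV at t=5 (ordinary 4-year annuity): 5850 × a(4|0.066) = 5850 × 3.418024 = 19,995.4411
Discount back 5 years: 19,995.4411 × (1+0.066)^(−5) = 19,995.4411 × 0.726464 = 14,525.9641

R$14,526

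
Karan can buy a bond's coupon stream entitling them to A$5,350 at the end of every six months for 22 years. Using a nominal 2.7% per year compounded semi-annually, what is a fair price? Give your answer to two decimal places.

A$176,624.21

Periodic rate i = 0.027/2 = 0.0135; n = 22 × 2 = 44 periods.
PV = 5350 × [1 − (1+0.0135)^(−44)] / 0.0135 = 5350 × 33.013871 = 176,624.2072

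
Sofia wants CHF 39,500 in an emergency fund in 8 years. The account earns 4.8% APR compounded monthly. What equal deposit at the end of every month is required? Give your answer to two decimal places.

i = 0.048/12 = 0.004 per month; n = 8·12 = 96.
FV-annuity factor = 116.755334; PMT = 39500 / 116.755334 = 338.3143

CHF 338.31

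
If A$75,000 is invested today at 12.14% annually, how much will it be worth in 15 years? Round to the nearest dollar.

A$418,282

FV = 75,000 × (1 + 0.1214)^15 = 418,282.3505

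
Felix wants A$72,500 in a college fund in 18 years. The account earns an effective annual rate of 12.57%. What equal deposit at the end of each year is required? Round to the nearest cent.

A$1,227.25

FV-annuity factor = 59.075090; PMT = 72500 / 59.075090 = 1,227.2516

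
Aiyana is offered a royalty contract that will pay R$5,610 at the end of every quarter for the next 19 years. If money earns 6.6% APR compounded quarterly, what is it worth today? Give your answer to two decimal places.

i = 0.066/4 = 0.0165 per quarter; n = 19·4 = 76.
PV = 5610 × [1 − (1+0.0165)^(−76)] / 0.0165 = 5610 × 43.133565 = 241,979.2974

R$241,979.30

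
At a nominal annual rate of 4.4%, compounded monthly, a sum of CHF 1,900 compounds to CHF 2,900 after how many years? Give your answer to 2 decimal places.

Periodic rate i = 0.044/12 = 0.00366667.
(1+i)^n = 2900/1900 = 1.52632, so n = ln 1.52632 / ln 1.00367 = 115.5359 months
= 115.5359/12 years

9.63 years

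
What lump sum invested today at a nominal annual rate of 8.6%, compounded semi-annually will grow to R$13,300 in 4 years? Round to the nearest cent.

R$9,496.80

Periodic rate i = 0.086/2 = 0.043; n = 4 × 2 = 8 periods.
PV = 13,300 / (1 + 0.043)^8 = 13,300 / 1.400472 = 9,496.7974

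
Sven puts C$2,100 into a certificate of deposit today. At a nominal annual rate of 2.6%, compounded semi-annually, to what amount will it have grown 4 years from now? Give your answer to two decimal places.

With 2 periods per year: i = 0.013, n = 8.
2,100 × (1+0.013)^8 = 2,100 × 1.108857 = 2,328.5998

C$2,328.60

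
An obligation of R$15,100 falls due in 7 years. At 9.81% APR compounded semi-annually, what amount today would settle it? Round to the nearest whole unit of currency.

R$7,724

i = 0.0981/2 = 0.04905 per half-year; n = 7·2 = 14.
PV = FV·(1+i)^(−n) = 15,100 × 0.511509 = 7,723.7874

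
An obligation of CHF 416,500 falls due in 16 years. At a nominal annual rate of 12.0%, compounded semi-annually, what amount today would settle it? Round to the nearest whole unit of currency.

CHF 64,540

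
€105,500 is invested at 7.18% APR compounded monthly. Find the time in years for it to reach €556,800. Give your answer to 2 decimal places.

Periodic rate i = 0.0718/12 = 0.00598333.
n = ln(556800/105500) / ln(1+0.00598333) = ln(5.27773) / 0.005966 = 278.8524 months
= 278.8524/12 years

23.24 years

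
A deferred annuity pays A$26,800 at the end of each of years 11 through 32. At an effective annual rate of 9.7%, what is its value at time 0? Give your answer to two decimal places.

A$95,189.67

PV at t=10 (ordinary 22-year annuity): 26800 × a(22|0.097) = 26800 × 8.964402 = 240,245.9651
Discount back 10 years: 240,245.9651 × (1+0.097)^(−10) = 240,245.9651 × 0.396218 = 95,189.6712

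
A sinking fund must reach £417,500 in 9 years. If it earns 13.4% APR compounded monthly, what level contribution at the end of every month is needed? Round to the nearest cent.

£2,011.38

With 12 periods per year: i = 0.0111667, n = 108.
PMT = 417500 / ( [(1+0.0111667)^108 − 1] / 0.0111667 ) = 417500 / 207.568427 = 2,011.3849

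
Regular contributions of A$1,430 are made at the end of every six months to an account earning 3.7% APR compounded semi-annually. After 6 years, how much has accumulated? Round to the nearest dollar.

A$19,018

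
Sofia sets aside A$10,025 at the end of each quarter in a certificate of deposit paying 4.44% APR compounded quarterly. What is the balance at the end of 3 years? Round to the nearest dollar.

A$127,923

Periodic rate i = 0.0444/4 = 0.0111; n = 3 × 4 = 12 periods.
FV = 10025 × [(1+0.0111)^12 − 1] / 0.0111 = 10025 × 12.760395 = 127,922.9635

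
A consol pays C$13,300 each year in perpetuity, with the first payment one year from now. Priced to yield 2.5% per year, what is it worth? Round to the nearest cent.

PV = PMT / i = 13300 / 0.025 = 532,000.0000

C$532,000.00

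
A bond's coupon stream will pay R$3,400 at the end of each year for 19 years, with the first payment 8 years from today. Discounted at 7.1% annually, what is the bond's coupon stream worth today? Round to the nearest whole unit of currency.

R$21,579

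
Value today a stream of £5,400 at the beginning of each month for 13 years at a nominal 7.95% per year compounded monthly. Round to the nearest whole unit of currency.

i = 0.0795/12 = 0.006625 per month; n = 13·12 = 156.
PV = PMT · [1 − (1+i)^(−n)] / i × (1+i) = 5400 · 97.703514 = 527,598.9729
(Beginning-of-period payments → annuity-due factor ×(1+i).)

£527,599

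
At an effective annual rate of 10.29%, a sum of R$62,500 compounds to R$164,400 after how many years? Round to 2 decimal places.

n = ln(164400/62500) / ln(1+0.1029) = ln(2.63040) / 0.097943 = 9.8745 years

9.87 years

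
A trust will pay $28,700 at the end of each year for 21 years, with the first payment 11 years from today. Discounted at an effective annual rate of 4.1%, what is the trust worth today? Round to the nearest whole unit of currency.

PV at t=10 (ordinary 21-year annuity): 28700 × a(21|0.041) = 28700 × 13.900840 = 398,954.0976
Discount back 10 years: 398,954.0976 × (1+0.041)^(−10) = 398,954.0976 × 0.669103 = 266,941.2163

$266,941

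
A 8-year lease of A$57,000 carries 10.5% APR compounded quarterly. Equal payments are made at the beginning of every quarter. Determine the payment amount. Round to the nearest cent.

i = 0.105/4 = 0.02625 per quarter; n = 8·4 = 32.
Annuity-PV factor × (1+i) = 22.033534; PMT = 57000 / 22.033534 = 2,586.9659

A$2,586.97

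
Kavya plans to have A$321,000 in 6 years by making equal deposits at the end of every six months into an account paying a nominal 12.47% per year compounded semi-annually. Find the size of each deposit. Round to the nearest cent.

A$18,768.39

Periodic rate i = 0.1247/2 = 0.06235; n = 6 × 2 = 12 periods.
PMT = 321000 / ( [(1+0.06235)^12 − 1] / 0.06235 ) = 321000 / 17.103225 = 18,768.3902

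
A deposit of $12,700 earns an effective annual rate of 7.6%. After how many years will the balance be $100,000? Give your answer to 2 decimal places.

n = ln(100000/12700) / ln(1+0.076) = ln(7.87402) / 0.073250 = 28.1714 years

28.17 years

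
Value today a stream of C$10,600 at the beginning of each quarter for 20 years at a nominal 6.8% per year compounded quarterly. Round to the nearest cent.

With 4 periods per year: i = 0.017, n = 80.
PV = 10600 × [1 − (1+0.017)^(−80)] / 0.017 × (1+i) = 10600 × 44.292659 = 469,502.1847
(Beginning-of-period payments → annuity-due factor ×(1+i).)

C$469,502.18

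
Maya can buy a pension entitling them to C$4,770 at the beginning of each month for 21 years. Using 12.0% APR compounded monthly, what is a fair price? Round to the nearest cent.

C$442,518.74

With 12 periods per year: i = 0.01, n = 252.
PV = PMT · [1 − (1+i)^(−n)] / i × (1+i) = 4770 · 92.771225 = 442,518.7439
Payments are at the start of each period, so multiply by (1+i).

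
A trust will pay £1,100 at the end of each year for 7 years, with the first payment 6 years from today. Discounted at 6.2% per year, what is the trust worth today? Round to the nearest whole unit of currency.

Value one period before first payment (t=5): 1100 × [1 − (1+0.062)^(−7)] / 0.062 = 1100 × 5.542915 = 6,097.2067
Discount back 5 years: 6,097.2067 × (1+0.062)^(−5) = 6,097.2067 × 0.740248 = 4,513.4469

£4,513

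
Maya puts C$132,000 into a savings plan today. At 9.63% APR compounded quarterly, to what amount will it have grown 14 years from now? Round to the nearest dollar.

i = 0.0963/4 = 0.024075 per quarter; n = 14·4 = 56.
FV = 132,000 × (1 + 0.024075)^56 = 500,210.4078

C$500,210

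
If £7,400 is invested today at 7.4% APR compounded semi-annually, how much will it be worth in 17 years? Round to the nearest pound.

£25,451

With 2 periods per year: i = 0.037, n = 34.
FV = 7,400 × (1 + 0.037)^34 = 25,451.2688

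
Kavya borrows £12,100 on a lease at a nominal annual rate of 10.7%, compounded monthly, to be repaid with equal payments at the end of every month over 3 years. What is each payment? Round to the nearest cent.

With 12 periods per year: i = 0.00891667, n = 36.
PMT = 12100 / ( [1 − (1+0.00891667)^(−36)] / 0.00891667 ) = 12100 / 30.677829 = 394.4217

£394.42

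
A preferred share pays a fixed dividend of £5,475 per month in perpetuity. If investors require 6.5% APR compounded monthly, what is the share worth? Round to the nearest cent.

£1,010,769.23

Periodic rate i = 0.065/12 = 0.00541667.
PV = PMT / i = 5475 / 0.00541667 = 1,010,769.2308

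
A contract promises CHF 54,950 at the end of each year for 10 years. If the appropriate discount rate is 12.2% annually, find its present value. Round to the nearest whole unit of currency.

CHF 307,954

PV = PMT · [1 − (1+i)^(−n)] / i = 54950 · 5.604264 = 307,954.3113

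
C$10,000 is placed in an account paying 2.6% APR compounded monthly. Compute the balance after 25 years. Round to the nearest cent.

C$19,141.94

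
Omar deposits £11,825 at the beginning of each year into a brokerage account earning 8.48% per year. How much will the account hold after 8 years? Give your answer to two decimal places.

£138,832.36

FV = PMT · [(1+i)^n − 1] / i × (1+i) = 11825 · 11.740580 = 138,832.3561
Payments are at the start of each period, so multiply by (1+i).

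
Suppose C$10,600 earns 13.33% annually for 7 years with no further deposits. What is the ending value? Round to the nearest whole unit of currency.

C$25,452

FV = PV·(1+i)^n = 10,600 × 2.401122 = 25,451.8929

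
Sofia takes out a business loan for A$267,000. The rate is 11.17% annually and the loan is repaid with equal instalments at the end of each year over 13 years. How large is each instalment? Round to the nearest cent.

A$39,895.08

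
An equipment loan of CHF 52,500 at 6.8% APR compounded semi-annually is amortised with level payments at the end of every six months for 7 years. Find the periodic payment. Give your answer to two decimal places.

CHF 4,775.27

Periodic rate i = 0.068/2 = 0.034; n = 7 × 2 = 14 periods.
Annuity-PV factor = 10.994143; PMT = 52500 / 10.994143 = 4,775.2697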